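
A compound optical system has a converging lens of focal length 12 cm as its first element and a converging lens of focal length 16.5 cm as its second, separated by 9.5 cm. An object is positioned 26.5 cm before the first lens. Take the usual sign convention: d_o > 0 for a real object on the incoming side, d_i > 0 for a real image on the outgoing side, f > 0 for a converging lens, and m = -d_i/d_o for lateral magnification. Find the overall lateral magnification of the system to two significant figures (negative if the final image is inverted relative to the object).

Lens 1: 1/d_i1 = 1/f_1 - 1/d_o1 = 1/12 - 1/26.5 = 0.04560 cm^-1, so d_i1 = 21.931 cm.
m_1 = -(21.931)/26.5 = -0.8276.
Since 21.931 cm > 9.5 cm, the first image lies past the second lens and serves as a virtual object: d_o2 = L - d_i1 = -12.431 cm.
Lens 2: 1/d_i2 = 1/f_2 - 1/d_o2 = 1/16.5 - 1/(-12.431) = 0.14105 cm^-1, so d_i2 = 7.090 cm.
m_2 = -(7.090)/(-12.431) = 0.5703.
Total m = m_1 x m_2 = (-0.8276)(0.5703) = -0.4720.

-0.47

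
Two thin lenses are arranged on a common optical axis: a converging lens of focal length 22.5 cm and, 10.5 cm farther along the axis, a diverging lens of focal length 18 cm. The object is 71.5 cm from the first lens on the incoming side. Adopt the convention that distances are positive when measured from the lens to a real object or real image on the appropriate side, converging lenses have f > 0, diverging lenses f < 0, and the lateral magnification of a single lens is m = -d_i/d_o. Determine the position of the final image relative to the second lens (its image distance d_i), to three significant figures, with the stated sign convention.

Applying the thin-lens equation to the first lens, 1/22.5 = 1/71.5 + 1/d_i1, which gives d_i1 = 32.832 cm.
Since 32.832 cm > 10.5 cm, the first image lies past the second lens and serves as a virtual object: d_o2 = L - d_i1 = -22.332 cm.
Applying the thin-lens equation again with f_2 = -18 cm and d_o2 = -22.332 cm gives d_i2 = -92.799 cm.

-92.8 cm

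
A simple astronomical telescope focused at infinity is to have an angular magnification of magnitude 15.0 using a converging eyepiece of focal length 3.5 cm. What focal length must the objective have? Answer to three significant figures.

|M| = f_obj/|f_eye|, so f_obj = |M| x |f_eye| = 15.0 x 3.5 = 52.500 cm.

52.5 cm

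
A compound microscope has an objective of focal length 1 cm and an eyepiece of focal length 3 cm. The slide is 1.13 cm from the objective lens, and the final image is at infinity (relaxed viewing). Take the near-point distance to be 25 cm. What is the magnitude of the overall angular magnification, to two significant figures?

Objective: 1/d_i = 1/f_obj - 1/d_o = 1/1 - 1/1.13 = 0.11504 cm^-1, so d_i = 8.692 cm.
m_obj = -d_i/d_o = -8.692/1.13 = -7.692.
Eyepiece angular magnification (image at infinity): M_eye = D/f_e = 25/3 = 8.333.
Overall M = m_obj x M_eye = (-7.692)(8.333) = -64.10.
|M| = 64.10.

64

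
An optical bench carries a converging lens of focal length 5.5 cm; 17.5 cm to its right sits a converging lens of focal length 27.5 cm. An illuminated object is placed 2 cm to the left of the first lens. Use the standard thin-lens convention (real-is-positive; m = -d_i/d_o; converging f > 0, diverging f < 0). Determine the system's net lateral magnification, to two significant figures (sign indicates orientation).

6.3

Applying the thin-lens equation to the first lens, 1/5.5 = 1/2 + 1/d_i1, which gives d_i1 = -3.143 cm.
Its lateral magnification is m_1 = -d_i1/d_o1 = -(-3.143)/2 = 1.5714.
With d_i1 < 0 the first image is virtual and lies on the object side; the object distance for lens 2 is d_o2 = 17.5 - (-3.143) = 20.643 cm.
Applying the thin-lens equation again with f_2 = 27.5 cm and d_o2 = 20.643 cm gives d_i2 = -82.786 cm.
m_2 = -(-82.786)/(20.643) = 4.0104.
Total m = m_1 x m_2 = (1.5714)(4.0104) = 6.3021.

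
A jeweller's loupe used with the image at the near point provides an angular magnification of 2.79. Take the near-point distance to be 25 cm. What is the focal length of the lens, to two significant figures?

For the image at the near point, M = 1 + D/f.
f = D/(M - 1) = 25/(2.79 - 1) = 13.966 cm.

14 cm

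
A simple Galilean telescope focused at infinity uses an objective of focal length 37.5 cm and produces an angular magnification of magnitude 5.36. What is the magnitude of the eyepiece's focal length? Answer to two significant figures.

|M| = f_obj/|f_eye|, so |f_eye| = f_obj/|M| = 37.5/5.36 = 6.996 cm.
(The eyepiece is diverging, so its signed focal length is -6.996 cm.)

7.0 cm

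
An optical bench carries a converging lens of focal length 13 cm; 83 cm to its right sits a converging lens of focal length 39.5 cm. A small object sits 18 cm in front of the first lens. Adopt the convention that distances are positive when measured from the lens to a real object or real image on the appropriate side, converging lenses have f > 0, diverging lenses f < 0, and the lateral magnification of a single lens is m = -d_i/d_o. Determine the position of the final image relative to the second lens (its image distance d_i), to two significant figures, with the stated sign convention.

Applying the thin-lens equation to the first lens, 1/13 = 1/18 + 1/d_i1, which gives d_i1 = 46.800 cm.
That image sits 36.200 cm in front of the second lens, so d_o2 = 36.200 cm.
Applying the thin-lens equation again with f_2 = 39.5 cm and d_o2 = 36.200 cm gives d_i2 = -433.303 cm.

-430 cm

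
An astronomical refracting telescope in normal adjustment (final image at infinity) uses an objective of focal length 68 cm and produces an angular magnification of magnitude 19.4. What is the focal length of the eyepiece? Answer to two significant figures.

|M| = f_obj/f_eye, so f_eye = f_obj/|M| = 68/19.4 = 3.505 cm.

3.5 cm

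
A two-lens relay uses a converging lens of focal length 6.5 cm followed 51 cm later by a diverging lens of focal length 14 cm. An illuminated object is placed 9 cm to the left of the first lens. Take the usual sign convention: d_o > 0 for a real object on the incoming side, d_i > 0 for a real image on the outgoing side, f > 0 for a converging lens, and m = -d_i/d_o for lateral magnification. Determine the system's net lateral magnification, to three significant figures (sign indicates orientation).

Applying the thin-lens equation to the first lens, 1/6.5 = 1/9 + 1/d_i1, which gives d_i1 = 23.400 cm.
Its lateral magnification is m_1 = -d_i1/d_o1 = -(23.400)/9 = -2.6000.
The intermediate image is 23.400 cm to the right of lens 1, so d_o2 = L - d_i1 = 51 - 23.400 = 27.600 cm.
Applying the thin-lens equation again with f_2 = -14 cm and d_o2 = 27.600 cm gives d_i2 = -9.288 cm.
m_2 = -(-9.288)/(27.600) = 0.3365.
The system's lateral magnification is m_1 m_2 = (-2.6000)(0.3365) = -0.8750.

-0.875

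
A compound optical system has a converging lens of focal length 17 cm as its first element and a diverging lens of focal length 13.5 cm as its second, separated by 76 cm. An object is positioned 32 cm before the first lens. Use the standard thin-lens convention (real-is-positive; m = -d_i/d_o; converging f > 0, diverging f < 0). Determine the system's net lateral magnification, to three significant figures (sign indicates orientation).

-0.287

Applying the thin-lens equation to the first lens, 1/17 = 1/32 + 1/d_i1, which gives d_i1 = 36.267 cm.
Its lateral magnification is m_1 = -d_i1/d_o1 = -(36.267)/32 = -1.1333.
The intermediate image is 36.267 cm to the right of lens 1, so d_o2 = L - d_i1 = 76 - 36.267 = 39.733 cm.
Applying the thin-lens equation again with f_2 = -13.5 cm and d_o2 = 39.733 cm gives d_i2 = -10.076 cm.
m_2 = -(-10.076)/(39.733) = 0.2536.
Overall magnification: m = m_1 m_2 = -0.2874.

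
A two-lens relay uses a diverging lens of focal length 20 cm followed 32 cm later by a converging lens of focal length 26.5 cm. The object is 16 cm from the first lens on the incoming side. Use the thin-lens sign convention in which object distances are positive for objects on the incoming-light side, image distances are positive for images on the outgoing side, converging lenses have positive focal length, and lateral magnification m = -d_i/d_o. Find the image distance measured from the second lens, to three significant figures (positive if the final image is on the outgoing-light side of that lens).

First lens: d_i1 = 1/(1/(-20) - 1/16) = -8.889 cm.
With d_i1 < 0 the first image is virtual and lies on the object side; the object distance for lens 2 is d_o2 = 32 - (-8.889) = 40.889 cm.
Second lens: d_i2 = 1/(1/26.5 - 1/(40.889)) = 75.305 cm.

75.3 cm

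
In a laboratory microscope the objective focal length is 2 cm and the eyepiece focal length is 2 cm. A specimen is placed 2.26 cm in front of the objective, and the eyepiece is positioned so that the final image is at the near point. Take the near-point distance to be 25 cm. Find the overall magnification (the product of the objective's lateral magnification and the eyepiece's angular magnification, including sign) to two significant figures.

-100

Objective: 1/d_i = 1/f_obj - 1/d_o = 1/2 - 1/2.26 = 0.05752 cm^-1, so d_i = 17.385 cm.
m_obj = -d_i/d_o = -17.385/2.26 = -7.692.
Eyepiece angular magnification (image at near point): M_eye = 1 + D/f_e = 1 + 25/2 = 13.500.
Overall M = m_obj x M_eye = (-7.692)(13.500) = -103.85.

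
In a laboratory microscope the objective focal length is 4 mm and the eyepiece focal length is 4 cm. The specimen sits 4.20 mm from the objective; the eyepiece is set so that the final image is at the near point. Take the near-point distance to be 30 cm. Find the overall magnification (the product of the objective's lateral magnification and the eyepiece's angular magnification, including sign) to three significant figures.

Convert to cm: f_obj = 4 mm = 0.4 cm; d_o = 4.20 mm = 0.42 cm.
Objective: 1/d_i = 1/f_obj - 1/d_o = 1/0.4 - 1/0.42 = 0.11905 cm^-1, so d_i = 8.400 cm.
m_obj = -d_i/d_o = -8.400/0.42 = -20.000.
Eyepiece angular magnification (image at near point): M_eye = 1 + D/f_e = 1 + 30/4 = 8.500.
Overall M = m_obj x M_eye = (-20.000)(8.500) = -170.00.

-170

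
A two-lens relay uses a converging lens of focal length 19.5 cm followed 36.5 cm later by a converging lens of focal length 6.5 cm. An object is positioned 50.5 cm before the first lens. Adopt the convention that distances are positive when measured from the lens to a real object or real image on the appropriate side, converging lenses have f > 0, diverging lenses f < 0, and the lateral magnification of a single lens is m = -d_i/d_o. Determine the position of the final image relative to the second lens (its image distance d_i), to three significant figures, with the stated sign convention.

-17.4 cm

Applying the thin-lens equation to the first lens, 1/19.5 = 1/50.5 + 1/d_i1, which gives d_i1 = 31.766 cm.
That image sits 4.734 cm in front of the second lens, so d_o2 = 4.734 cm.
Applying the thin-lens equation again with f_2 = 6.5 cm and d_o2 = 4.734 cm gives d_i2 = -17.422 cm.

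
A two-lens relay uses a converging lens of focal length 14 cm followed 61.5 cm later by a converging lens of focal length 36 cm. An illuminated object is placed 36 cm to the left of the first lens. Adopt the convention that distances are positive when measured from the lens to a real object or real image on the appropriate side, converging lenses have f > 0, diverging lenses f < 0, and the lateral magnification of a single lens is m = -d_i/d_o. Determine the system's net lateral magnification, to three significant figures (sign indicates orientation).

8.84

Applying the thin-lens equation to the first lens, 1/14 = 1/36 + 1/d_i1, which gives d_i1 = 22.909 cm.
Its lateral magnification is m_1 = -d_i1/d_o1 = -(22.909)/36 = -0.6364.
The intermediate image is 22.909 cm to the right of lens 1, so d_o2 = L - d_i1 = 61.5 - 22.909 = 38.591 cm.
Applying the thin-lens equation again with f_2 = 36 cm and d_o2 = 38.591 cm gives d_i2 = 536.211 cm.
m_2 = -(536.211)/(38.591) = -13.8947.
The system's lateral magnification is m_1 m_2 = (-0.6364)(-13.8947) = 8.8421.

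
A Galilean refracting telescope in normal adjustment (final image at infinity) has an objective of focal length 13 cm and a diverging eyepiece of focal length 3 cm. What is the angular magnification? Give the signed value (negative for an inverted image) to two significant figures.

M = -f_obj/f_eye = -13/(-3) = 4.333.

4.3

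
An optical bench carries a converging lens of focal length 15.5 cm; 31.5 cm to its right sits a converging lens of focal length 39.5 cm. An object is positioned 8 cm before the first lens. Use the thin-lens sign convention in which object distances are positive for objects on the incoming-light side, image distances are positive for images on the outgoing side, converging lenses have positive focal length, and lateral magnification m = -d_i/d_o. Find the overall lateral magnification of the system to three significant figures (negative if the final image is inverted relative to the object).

Applying the thin-lens equation to the first lens, 1/15.5 = 1/8 + 1/d_i1, which gives d_i1 = -16.533 cm.
Its lateral magnification is m_1 = -d_i1/d_o1 = -(-16.533)/8 = 2.0667.
With d_i1 < 0 the first image is virtual and lies on the object side; the object distance for lens 2 is d_o2 = 31.5 - (-16.533) = 48.033 cm.
Applying the thin-lens equation again with f_2 = 39.5 cm and d_o2 = 48.033 cm gives d_i2 = 222.342 cm.
m_2 = -(222.342)/(48.033) = -4.6289.
The system's lateral magnification is m_1 m_2 = (2.0667)(-4.6289) = -9.5664.

-9.57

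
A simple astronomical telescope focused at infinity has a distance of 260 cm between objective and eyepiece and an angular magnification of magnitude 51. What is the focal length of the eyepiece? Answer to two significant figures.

5.0 cm

In normal adjustment the tube length equals f_obj + f_eye and |M| = f_obj/f_eye.
So f_obj = 51 f_eye and 51 f_eye + f_eye = 260 cm, giving f_eye = 260/52 = 5.000 cm and f_obj = 255.000 cm.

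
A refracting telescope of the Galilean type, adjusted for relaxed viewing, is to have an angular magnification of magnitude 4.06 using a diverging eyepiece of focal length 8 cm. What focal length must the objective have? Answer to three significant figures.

32.5 cm

|M| = f_obj/|f_eye|, so f_obj = |M| x |f_eye| = 4.06 x 8 = 32.480 cm.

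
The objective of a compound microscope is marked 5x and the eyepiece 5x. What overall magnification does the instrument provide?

25

The overall magnification of a compound microscope is the product of the objective and eyepiece magnifications:
M = M_obj x M_eye = 5 x 5 = 25.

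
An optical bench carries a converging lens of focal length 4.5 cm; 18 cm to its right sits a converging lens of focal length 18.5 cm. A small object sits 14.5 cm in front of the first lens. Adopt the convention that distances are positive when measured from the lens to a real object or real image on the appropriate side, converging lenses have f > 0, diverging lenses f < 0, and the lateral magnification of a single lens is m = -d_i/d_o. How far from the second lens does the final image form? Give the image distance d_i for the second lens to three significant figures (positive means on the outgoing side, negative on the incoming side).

Applying the thin-lens equation to the first lens, 1/4.5 = 1/14.5 + 1/d_i1, which gives d_i1 = 6.525 cm.
The intermediate image is 6.525 cm to the right of lens 1, so d_o2 = L - d_i1 = 18 - 6.525 = 11.475 cm.
Applying the thin-lens equation again with f_2 = 18.5 cm and d_o2 = 11.475 cm gives d_i2 = -30.219 cm.

-30.2 cm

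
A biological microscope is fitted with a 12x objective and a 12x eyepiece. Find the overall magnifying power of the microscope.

The overall magnification of a compound microscope is the product of the objective and eyepiece magnifications:
M = M_obj x M_eye = 12 x 12 = 144.

144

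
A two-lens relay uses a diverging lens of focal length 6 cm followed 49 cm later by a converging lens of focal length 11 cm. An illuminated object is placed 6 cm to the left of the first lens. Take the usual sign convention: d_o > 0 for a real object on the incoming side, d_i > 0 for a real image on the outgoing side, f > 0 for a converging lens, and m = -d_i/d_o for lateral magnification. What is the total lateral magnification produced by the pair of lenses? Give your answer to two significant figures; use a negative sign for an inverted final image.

-0.13

Lens 1: 1/d_i1 = 1/f_1 - 1/d_o1 = 1/(-6) - 1/6 = -0.33333 cm^-1, so d_i1 = -3.000 cm.
m_1 = -(-3.000)/6 = 0.5000.
With d_i1 < 0 the first image is virtual and lies on the object side; the object distance for lens 2 is d_o2 = 49 - (-3.000) = 52.000 cm.
Lens 2: 1/d_i2 = 1/f_2 - 1/d_o2 = 1/11 - 1/(52.000) = 0.07168 cm^-1, so d_i2 = 13.951 cm.
m_2 = -(13.951)/(52.000) = -0.2683.
The system's lateral magnification is m_1 m_2 = (0.5000)(-0.2683) = -0.1341.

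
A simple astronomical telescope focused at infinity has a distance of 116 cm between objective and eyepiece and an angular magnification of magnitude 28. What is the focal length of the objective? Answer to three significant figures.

In normal adjustment the tube length equals f_obj + f_eye and |M| = f_obj/f_eye.
So f_obj = 28 f_eye and 28 f_eye + f_eye = 116 cm, giving f_eye = 116/29 = 4.000 cm and f_obj = 112.000 cm.

112 cm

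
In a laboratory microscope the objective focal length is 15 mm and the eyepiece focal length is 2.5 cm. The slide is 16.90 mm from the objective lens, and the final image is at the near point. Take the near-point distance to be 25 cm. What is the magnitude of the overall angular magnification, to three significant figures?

Convert to cm: f_obj = 15 mm = 1.5 cm; d_o = 16.90 mm = 1.69 cm.
Objective: 1/d_i = 1/f_obj - 1/d_o = 1/1.5 - 1/1.69 = 0.07495 cm^-1, so d_i = 13.342 cm.
m_obj = -d_i/d_o = -13.342/1.69 = -7.895.
Eyepiece angular magnification (image at near point): M_eye = 1 + D/f_e = 1 + 25/2.5 = 11.000.
Overall M = m_obj x M_eye = (-7.895)(11.000) = -86.84.
|M| = 86.84.

86.8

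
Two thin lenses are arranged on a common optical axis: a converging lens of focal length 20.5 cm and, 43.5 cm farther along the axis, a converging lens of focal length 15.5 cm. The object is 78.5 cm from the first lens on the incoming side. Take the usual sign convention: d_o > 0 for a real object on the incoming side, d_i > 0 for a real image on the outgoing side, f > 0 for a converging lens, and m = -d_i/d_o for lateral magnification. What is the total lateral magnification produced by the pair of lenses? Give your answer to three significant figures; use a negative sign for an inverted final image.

21.5

Applying the thin-lens equation to the first lens, 1/20.5 = 1/78.5 + 1/d_i1, which gives d_i1 = 27.746 cm.
Its lateral magnification is m_1 = -d_i1/d_o1 = -(27.746)/78.5 = -0.3534.
That image sits 15.754 cm in front of the second lens, so d_o2 = 15.754 cm.
Applying the thin-lens equation again with f_2 = 15.5 cm and d_o2 = 15.754 cm gives d_i2 = 960.212 cm.
m_2 = -(960.212)/(15.754) = -60.9492.
Total m = m_1 x m_2 = (-0.3534)(-60.9492) = 21.5424.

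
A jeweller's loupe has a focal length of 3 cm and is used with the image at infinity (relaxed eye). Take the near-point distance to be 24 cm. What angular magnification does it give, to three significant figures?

M = D/f = 24/3 = 8.000.

8.00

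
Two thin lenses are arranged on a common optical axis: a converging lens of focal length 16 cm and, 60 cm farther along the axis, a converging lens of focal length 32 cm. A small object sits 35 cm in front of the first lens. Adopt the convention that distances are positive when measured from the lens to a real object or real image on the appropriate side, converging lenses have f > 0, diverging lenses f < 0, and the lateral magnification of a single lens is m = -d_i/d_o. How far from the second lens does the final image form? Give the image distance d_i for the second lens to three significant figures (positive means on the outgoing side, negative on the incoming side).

-663 cm

Lens 1: 1/d_i1 = 1/f_1 - 1/d_o1 = 1/16 - 1/35 = 0.03393 cm^-1, so d_i1 = 29.474 cm.
The intermediate image is 29.474 cm to the right of lens 1, so d_o2 = L - d_i1 = 60 - 29.474 = 30.526 cm.
Lens 2: 1/d_i2 = 1/f_2 - 1/d_o2 = 1/32 - 1/(30.526) = -0.00151 cm^-1, so d_i2 = -662.857 cm.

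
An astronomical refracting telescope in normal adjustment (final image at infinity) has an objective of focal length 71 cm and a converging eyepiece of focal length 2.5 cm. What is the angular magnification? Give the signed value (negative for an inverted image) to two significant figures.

-28

M = -f_obj/f_eye = -71/(2.5) = -28.400.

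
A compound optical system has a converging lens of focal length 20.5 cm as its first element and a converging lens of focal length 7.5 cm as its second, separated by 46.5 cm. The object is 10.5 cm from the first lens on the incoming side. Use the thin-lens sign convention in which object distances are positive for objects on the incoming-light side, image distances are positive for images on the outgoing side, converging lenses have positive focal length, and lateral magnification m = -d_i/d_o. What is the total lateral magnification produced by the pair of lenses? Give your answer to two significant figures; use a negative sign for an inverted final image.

Lens 1: 1/d_i1 = 1/f_1 - 1/d_o1 = 1/20.5 - 1/10.5 = -0.04646 cm^-1, so d_i1 = -21.525 cm.
m_1 = -(-21.525)/10.5 = 2.0500.
With d_i1 < 0 the first image is virtual and lies on the object side; the object distance for lens 2 is d_o2 = 46.5 - (-21.525) = 68.025 cm.
Lens 2: 1/d_i2 = 1/f_2 - 1/d_o2 = 1/7.5 - 1/(68.025) = 0.11863 cm^-1, so d_i2 = 8.429 cm.
m_2 = -(8.429)/(68.025) = -0.1239.
The system's lateral magnification is m_1 m_2 = (2.0500)(-0.1239) = -0.2540.

-0.25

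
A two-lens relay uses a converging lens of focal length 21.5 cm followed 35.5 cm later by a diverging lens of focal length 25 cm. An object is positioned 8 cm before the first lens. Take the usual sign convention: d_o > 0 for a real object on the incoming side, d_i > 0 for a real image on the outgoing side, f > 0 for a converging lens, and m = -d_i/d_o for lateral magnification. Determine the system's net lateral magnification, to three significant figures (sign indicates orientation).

0.544

Applying the thin-lens equation to the first lens, 1/21.5 = 1/8 + 1/d_i1, which gives d_i1 = -12.741 cm.
Its lateral magnification is m_1 = -d_i1/d_o1 = -(-12.741)/8 = 1.5926.
The intermediate image is virtual, 12.741 cm to the left of lens 1, so d_o2 = L - d_i1 = 35.5 - (-12.741) = 48.241 cm.
Applying the thin-lens equation again with f_2 = -25 cm and d_o2 = 48.241 cm gives d_i2 = -16.466 cm.
m_2 = -(-16.466)/(48.241) = 0.3413.
The system's lateral magnification is m_1 m_2 = (1.5926)(0.3413) = 0.5436.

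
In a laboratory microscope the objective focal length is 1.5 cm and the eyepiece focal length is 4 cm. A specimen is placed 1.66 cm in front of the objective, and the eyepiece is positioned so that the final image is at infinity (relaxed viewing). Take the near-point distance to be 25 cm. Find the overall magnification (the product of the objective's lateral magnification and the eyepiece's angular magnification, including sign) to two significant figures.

-59

Objective: 1/d_i = 1/f_obj - 1/d_o = 1/1.5 - 1/1.66 = 0.06426 cm^-1, so d_i = 15.563 cm.
m_obj = -d_i/d_o = -15.563/1.66 = -9.375.
Eyepiece angular magnification (image at infinity): M_eye = D/f_e = 25/4 = 6.250.
Overall M = m_obj x M_eye = (-9.375)(6.250) = -58.59.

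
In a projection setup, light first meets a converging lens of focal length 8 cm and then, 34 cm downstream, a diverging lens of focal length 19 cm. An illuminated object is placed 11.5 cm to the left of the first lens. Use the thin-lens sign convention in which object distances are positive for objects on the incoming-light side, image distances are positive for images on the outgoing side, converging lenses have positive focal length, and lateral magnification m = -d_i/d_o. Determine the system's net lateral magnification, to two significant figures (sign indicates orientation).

-1.6

Applying the thin-lens equation to the first lens, 1/8 = 1/11.5 + 1/d_i1, which gives d_i1 = 26.286 cm.
Its lateral magnification is m_1 = -d_i1/d_o1 = -(26.286)/11.5 = -2.2857.
Object distance for lens 2: d_o2 = 34 - 26.286 = 7.714 cm.
Applying the thin-lens equation again with f_2 = -19 cm and d_o2 = 7.714 cm gives d_i2 = -5.487 cm.
m_2 = -(-5.487)/(7.714) = 0.7112.
Total m = m_1 x m_2 = (-2.2857)(0.7112) = -1.6257.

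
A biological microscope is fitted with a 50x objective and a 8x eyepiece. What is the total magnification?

400

The overall magnification of a compound microscope is the product of the objective and eyepiece magnifications:
M = M_obj x M_eye = 50 x 8 = 400.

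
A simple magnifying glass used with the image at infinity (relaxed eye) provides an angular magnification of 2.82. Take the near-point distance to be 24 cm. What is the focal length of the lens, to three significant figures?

8.51 cm

For the image at infinity, M = D/f.
f = D/M = 24/2.82 = 8.511 cm.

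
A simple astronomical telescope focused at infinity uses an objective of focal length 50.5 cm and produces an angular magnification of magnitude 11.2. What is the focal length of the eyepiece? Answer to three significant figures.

4.51 cm

|M| = f_obj/f_eye, so f_eye = f_obj/|M| = 50.5/11.2 = 4.509 cm.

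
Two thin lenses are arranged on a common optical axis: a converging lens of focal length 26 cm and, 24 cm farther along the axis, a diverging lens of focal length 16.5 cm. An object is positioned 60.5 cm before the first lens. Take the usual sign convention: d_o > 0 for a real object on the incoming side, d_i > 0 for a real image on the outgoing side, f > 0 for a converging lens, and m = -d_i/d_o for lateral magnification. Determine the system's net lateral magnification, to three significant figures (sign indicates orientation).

2.44

Lens 1: 1/d_i1 = 1/f_1 - 1/d_o1 = 1/26 - 1/60.5 = 0.02193 cm^-1, so d_i1 = 45.594 cm.
m_1 = -(45.594)/60.5 = -0.7536.
Since 45.594 cm > 24 cm, the first image lies past the second lens and serves as a virtual object: d_o2 = L - d_i1 = -21.594 cm.
Lens 2: 1/d_i2 = 1/f_2 - 1/d_o2 = 1/(-16.5) - 1/(-21.594) = -0.01430 cm^-1, so d_i2 = -69.943 cm.
m_2 = -(-69.943)/(-21.594) = -3.2390.
Total m = m_1 x m_2 = (-0.7536)(-3.2390) = 2.4410.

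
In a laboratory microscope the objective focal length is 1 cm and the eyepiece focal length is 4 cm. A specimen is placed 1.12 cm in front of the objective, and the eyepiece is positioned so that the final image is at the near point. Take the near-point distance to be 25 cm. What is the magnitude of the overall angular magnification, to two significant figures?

60

Objective: 1/d_i = 1/f_obj - 1/d_o = 1/1 - 1/1.12 = 0.10714 cm^-1, so d_i = 9.333 cm.
m_obj = -d_i/d_o = -9.333/1.12 = -8.333.
Eyepiece angular magnification (image at near point): M_eye = 1 + D/f_e = 1 + 25/4 = 7.250.
Overall M = m_obj x M_eye = (-8.333)(7.250) = -60.42.
|M| = 60.42.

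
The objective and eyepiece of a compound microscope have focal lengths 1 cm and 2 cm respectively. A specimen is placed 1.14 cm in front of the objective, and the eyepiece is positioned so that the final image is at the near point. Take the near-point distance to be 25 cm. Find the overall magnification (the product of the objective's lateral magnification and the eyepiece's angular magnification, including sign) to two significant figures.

Objective: 1/d_i = 1/f_obj - 1/d_o = 1/1 - 1/1.14 = 0.12281 cm^-1, so d_i = 8.143 cm.
m_obj = -d_i/d_o = -8.143/1.14 = -7.143.
Eyepiece angular magnification (image at near point): M_eye = 1 + D/f_e = 1 + 25/2 = 13.500.
Overall M = m_obj x M_eye = (-7.143)(13.500) = -96.43.

-96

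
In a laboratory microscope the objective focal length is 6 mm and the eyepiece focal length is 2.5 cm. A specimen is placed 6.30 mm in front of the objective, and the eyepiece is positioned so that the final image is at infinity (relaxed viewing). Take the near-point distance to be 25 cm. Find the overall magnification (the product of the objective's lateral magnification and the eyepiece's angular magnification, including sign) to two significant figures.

Convert to cm: f_obj = 6 mm = 0.6 cm; d_o = 6.30 mm = 0.63 cm.
Objective: 1/d_i = 1/f_obj - 1/d_o = 1/0.6 - 1/0.63 = 0.07937 cm^-1, so d_i = 12.600 cm.
m_obj = -d_i/d_o = -12.600/0.63 = -20.000.
Eyepiece angular magnification (image at infinity): M_eye = D/f_e = 25/2.5 = 10.000.
Overall M = m_obj x M_eye = (-20.000)(10.000) = -200.00.

-200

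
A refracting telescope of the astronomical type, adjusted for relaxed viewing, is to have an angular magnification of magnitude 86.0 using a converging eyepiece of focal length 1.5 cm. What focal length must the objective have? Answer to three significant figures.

129 cm

|M| = f_obj/|f_eye|, so f_obj = |M| x |f_eye| = 86.0 x 1.5 = 129.000 cm.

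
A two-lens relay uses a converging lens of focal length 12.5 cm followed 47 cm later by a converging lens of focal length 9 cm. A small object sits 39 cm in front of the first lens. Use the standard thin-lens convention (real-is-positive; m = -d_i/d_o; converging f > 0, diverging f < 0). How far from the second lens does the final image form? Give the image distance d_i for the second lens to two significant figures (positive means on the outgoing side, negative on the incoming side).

13 cm

Lens 1: 1/d_i1 = 1/f_1 - 1/d_o1 = 1/12.5 - 1/39 = 0.05436 cm^-1, so d_i1 = 18.396 cm.
That image sits 28.604 cm in front of the second lens, so d_o2 = 28.604 cm.
Lens 2: 1/d_i2 = 1/f_2 - 1/d_o2 = 1/9 - 1/(28.604) = 0.07615 cm^-1, so d_i2 = 13.132 cm.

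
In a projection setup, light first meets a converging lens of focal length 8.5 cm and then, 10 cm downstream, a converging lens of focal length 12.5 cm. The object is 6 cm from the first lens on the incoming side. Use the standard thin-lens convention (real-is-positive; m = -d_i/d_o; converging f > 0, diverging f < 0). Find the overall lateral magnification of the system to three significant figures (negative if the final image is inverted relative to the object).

-2.37

First lens: d_i1 = 1/(1/8.5 - 1/6) = -20.400 cm.
m_1 = -(-20.400)/6 = 3.4000.
The intermediate image is virtual, 20.400 cm to the left of lens 1, so d_o2 = L - d_i1 = 10 - (-20.400) = 30.400 cm.
Second lens: d_i2 = 1/(1/12.5 - 1/(30.400)) = 21.229 cm.
m_2 = -(21.229)/(30.400) = -0.6983.
The system's lateral magnification is m_1 m_2 = (3.4000)(-0.6983) = -2.3743.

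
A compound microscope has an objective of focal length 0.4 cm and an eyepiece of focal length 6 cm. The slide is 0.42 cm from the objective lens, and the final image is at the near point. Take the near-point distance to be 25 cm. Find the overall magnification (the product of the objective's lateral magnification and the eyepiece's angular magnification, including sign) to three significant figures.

Objective: 1/d_i = 1/f_obj - 1/d_o = 1/0.4 - 1/0.42 = 0.11905 cm^-1, so d_i = 8.400 cm.
m_obj = -d_i/d_o = -8.400/0.42 = -20.000.
Eyepiece angular magnification (image at near point): M_eye = 1 + D/f_e = 1 + 25/6 = 5.167.
Overall M = m_obj x M_eye = (-20.000)(5.167) = -103.33.

-103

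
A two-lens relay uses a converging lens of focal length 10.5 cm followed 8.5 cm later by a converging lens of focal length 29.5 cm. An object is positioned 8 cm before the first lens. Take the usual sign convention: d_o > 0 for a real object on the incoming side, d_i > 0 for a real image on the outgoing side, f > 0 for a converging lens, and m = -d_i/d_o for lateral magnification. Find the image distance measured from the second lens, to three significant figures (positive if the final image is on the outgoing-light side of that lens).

98.6 cm

Applying the thin-lens equation to the first lens, 1/10.5 = 1/8 + 1/d_i1, which gives d_i1 = -33.600 cm.
With d_i1 < 0 the first image is virtual and lies on the object side; the object distance for lens 2 is d_o2 = 8.5 - (-33.600) = 42.100 cm.
Applying the thin-lens equation again with f_2 = 29.5 cm and d_o2 = 42.100 cm gives d_i2 = 98.567 cm.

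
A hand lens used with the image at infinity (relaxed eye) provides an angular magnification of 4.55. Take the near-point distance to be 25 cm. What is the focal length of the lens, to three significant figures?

5.49 cm

For the image at infinity, M = D/f.
f = D/M = 25/4.55 = 5.495 cm.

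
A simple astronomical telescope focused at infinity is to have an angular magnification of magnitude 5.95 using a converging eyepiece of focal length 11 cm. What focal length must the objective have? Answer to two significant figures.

|M| = f_obj/|f_eye|, so f_obj = |M| x |f_eye| = 5.95 x 11 = 65.450 cm.

65 cm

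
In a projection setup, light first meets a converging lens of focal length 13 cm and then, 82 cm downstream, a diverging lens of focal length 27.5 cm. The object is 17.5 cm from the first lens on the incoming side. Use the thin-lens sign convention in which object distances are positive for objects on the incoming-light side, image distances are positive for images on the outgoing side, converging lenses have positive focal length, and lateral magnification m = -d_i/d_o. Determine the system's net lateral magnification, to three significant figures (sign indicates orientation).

Applying the thin-lens equation to the first lens, 1/13 = 1/17.5 + 1/d_i1, which gives d_i1 = 50.556 cm.
Its lateral magnification is m_1 = -d_i1/d_o1 = -(50.556)/17.5 = -2.8889.
That image sits 31.444 cm in front of the second lens, so d_o2 = 31.444 cm.
Applying the thin-lens equation again with f_2 = -27.5 cm and d_o2 = 31.444 cm gives d_i2 = -14.670 cm.
m_2 = -(-14.670)/(31.444) = 0.4665.
Total m = m_1 x m_2 = (-2.8889)(0.4665) = -1.3478.

-1.35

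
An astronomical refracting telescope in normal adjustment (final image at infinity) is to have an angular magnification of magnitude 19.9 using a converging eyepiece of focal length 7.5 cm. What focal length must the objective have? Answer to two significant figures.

|M| = f_obj/|f_eye|, so f_obj = |M| x |f_eye| = 19.9 x 7.5 = 149.250 cm.

150 cm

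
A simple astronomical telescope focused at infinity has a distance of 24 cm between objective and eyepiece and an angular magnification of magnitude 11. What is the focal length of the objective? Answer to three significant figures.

22.0 cm

In normal adjustment the tube length equals f_obj + f_eye and |M| = f_obj/f_eye.
So f_obj = 11 f_eye and 11 f_eye + f_eye = 24 cm, giving f_eye = 24/12 = 2.000 cm and f_obj = 22.000 cm.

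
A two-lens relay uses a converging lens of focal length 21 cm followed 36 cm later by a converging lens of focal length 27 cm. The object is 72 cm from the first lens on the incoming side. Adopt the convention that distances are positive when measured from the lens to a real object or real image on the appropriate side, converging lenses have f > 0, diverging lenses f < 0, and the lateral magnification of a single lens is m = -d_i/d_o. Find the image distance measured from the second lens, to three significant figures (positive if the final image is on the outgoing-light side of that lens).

First lens: d_i1 = 1/(1/21 - 1/72) = 29.647 cm.
That image sits 6.353 cm in front of the second lens, so d_o2 = 6.353 cm.
Second lens: d_i2 = 1/(1/27 - 1/(6.353)) = -8.308 cm.

-8.31 cm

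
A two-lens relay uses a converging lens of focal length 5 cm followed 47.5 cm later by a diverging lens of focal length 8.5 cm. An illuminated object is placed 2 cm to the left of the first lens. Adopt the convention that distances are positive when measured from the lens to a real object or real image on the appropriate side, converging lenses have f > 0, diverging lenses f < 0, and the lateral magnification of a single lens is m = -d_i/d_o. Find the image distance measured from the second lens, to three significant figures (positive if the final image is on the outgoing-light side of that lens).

Lens 1: 1/d_i1 = 1/f_1 - 1/d_o1 = 1/5 - 1/2 = -0.30000 cm^-1, so d_i1 = -3.333 cm.
The intermediate image is virtual, 3.333 cm to the left of lens 1, so d_o2 = L - d_i1 = 47.5 - (-3.333) = 50.833 cm.
Lens 2: 1/d_i2 = 1/f_2 - 1/d_o2 = 1/(-8.5) - 1/(50.833) = -0.13732 cm^-1, so d_i2 = -7.282 cm.

-7.28 cm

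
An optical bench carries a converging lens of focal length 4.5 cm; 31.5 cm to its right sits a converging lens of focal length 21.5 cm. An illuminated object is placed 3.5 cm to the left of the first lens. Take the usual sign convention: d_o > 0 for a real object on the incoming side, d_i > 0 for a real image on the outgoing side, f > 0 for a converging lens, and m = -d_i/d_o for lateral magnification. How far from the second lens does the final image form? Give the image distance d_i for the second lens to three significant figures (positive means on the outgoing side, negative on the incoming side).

39.5 cm

Applying the thin-lens equation to the first lens, 1/4.5 = 1/3.5 + 1/d_i1, which gives d_i1 = -15.750 cm.
The intermediate image is virtual, 15.750 cm to the left of lens 1, so d_o2 = L - d_i1 = 31.5 - (-15.750) = 47.250 cm.
Applying the thin-lens equation again with f_2 = 21.5 cm and d_o2 = 47.250 cm gives d_i2 = 39.451 cm.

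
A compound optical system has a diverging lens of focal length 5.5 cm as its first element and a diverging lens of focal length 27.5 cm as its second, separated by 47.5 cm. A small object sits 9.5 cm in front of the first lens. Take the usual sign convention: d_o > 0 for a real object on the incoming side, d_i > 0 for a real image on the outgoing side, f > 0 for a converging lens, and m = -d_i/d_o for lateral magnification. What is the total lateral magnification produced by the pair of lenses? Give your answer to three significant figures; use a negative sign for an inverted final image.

Lens 1: 1/d_i1 = 1/f_1 - 1/d_o1 = 1/(-5.5) - 1/9.5 = -0.28708 cm^-1, so d_i1 = -3.483 cm.
m_1 = -(-3.483)/9.5 = 0.3667.
With d_i1 < 0 the first image is virtual and lies on the object side; the object distance for lens 2 is d_o2 = 47.5 - (-3.483) = 50.983 cm.
Lens 2: 1/d_i2 = 1/f_2 - 1/d_o2 = 1/(-27.5) - 1/(50.983) = -0.05598 cm^-1, so d_i2 = -17.864 cm.
m_2 = -(-17.864)/(50.983) = 0.3504.
Overall magnification: m = m_1 m_2 = 0.1285.

0.128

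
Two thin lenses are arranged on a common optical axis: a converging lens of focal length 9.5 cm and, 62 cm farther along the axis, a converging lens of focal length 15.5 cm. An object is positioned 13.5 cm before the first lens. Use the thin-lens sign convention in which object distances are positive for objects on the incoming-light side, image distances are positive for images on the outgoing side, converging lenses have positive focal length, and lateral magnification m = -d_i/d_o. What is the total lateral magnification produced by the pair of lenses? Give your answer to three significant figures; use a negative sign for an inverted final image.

2.55

Applying the thin-lens equation to the first lens, 1/9.5 = 1/13.5 + 1/d_i1, which gives d_i1 = 32.062 cm.
Its lateral magnification is m_1 = -d_i1/d_o1 = -(32.062)/13.5 = -2.3750.
The intermediate image is 32.062 cm to the right of lens 1, so d_o2 = L - d_i1 = 62 - 32.062 = 29.938 cm.
Applying the thin-lens equation again with f_2 = 15.5 cm and d_o2 = 29.938 cm gives d_i2 = 32.141 cm.
m_2 = -(32.141)/(29.938) = -1.0736.
Total m = m_1 x m_2 = (-2.3750)(-1.0736) = 2.5498.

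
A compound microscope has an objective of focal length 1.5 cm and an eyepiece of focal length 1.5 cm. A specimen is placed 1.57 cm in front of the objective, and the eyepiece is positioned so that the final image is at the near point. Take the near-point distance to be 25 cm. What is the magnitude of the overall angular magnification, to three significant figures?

379

Objective: 1/d_i = 1/f_obj - 1/d_o = 1/1.5 - 1/1.57 = 0.02972 cm^-1, so d_i = 33.643 cm.
m_obj = -d_i/d_o = -33.643/1.57 = -21.429.
Eyepiece angular magnification (image at near point): M_eye = 1 + D/f_e = 1 + 25/1.5 = 17.667.
Overall M = m_obj x M_eye = (-21.429)(17.667) = -378.57.
|M| = 378.57.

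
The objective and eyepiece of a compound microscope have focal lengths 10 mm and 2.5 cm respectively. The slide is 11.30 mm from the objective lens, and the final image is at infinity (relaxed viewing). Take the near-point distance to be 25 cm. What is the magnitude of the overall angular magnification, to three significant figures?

Convert to cm: f_obj = 10 mm = 1 cm; d_o = 11.30 mm = 1.13 cm.
Objective: 1/d_i = 1/f_obj - 1/d_o = 1/1 - 1/1.13 = 0.11504 cm^-1, so d_i = 8.692 cm.
m_obj = -d_i/d_o = -8.692/1.13 = -7.692.
Eyepiece angular magnification (image at infinity): M_eye = D/f_e = 25/2.5 = 10.000.
Overall M = m_obj x M_eye = (-7.692)(10.000) = -76.92.
|M| = 76.92.

76.9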